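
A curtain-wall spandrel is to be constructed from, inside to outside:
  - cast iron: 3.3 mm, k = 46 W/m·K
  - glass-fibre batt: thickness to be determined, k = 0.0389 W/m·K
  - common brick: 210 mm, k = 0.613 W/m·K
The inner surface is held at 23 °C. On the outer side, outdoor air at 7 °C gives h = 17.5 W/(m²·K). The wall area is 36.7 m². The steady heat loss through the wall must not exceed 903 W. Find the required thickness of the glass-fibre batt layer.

L ≈ 9.74 mm

Series thermal resistances:
R_cast iron = L/(kA) = 0.0033/(46×36.7) = 1.955×10^-6 K/W
R_common brick = L/(kA) = 0.21/(0.613×36.7) = 0.009335 K/W
R_outer film = 1/(h_o·A) = 1/(17.5×36.7) = 0.001557 K/W
Sum of the known resistances R_other = 0.01089 K/W
Required total resistance R_tot = ΔT/Q_allow = 16/903 = 0.01772 K/W
R_glass-fibre batt = R_tot − R_other = 0.006825 K/W
L = R·k·A = 0.006825×0.0389×36.7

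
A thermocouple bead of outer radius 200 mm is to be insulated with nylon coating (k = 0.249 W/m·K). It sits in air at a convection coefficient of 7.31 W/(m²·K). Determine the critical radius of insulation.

For a sphere r_cr = 2k/h = 2×0.249/7.31
r_cr = 68.1 mm; since the bare radius (200 mm) is above r_cr, any added insulation will reduce heat loss.

r_cr ≈ 68.1 mm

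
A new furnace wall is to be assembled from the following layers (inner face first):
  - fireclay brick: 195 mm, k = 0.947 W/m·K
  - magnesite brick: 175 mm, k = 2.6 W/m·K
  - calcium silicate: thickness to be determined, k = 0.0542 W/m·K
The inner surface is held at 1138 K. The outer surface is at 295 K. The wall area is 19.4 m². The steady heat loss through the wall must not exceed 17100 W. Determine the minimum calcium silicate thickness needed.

Series thermal resistances:
R_fireclay brick = L/(kA) = 0.195/(0.947×19.4) = 0.01061 K/W
R_magnesite brick = L/(kA) = 0.175/(2.6×19.4) = 0.003469 K/W
Sum of the known resistances R_other = 0.01408 K/W
Required total resistance R_tot = ΔT/Q_allow = 843/17100 = 0.0493 K/W
R_calcium silicate = R_tot − R_other = 0.03521 K/W
L = R·k·A = 0.03521×0.0542×19.4

L ≈ 37 mm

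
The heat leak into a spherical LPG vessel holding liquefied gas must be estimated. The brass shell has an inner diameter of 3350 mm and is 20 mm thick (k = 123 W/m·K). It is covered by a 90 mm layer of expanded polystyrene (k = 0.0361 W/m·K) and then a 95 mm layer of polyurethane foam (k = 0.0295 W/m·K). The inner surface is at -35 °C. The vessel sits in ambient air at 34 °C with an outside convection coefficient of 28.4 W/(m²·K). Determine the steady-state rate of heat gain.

Spherical conduction: R = (1/r_in − 1/r_out)/(4πk) per layer; series-sum.
R_brass shell = (1/1.675 − 1/1.695)/(4π×123) = 4.558×10^-6 K/W
R_expanded polystyrene = (1/1.695 − 1/1.785)/(4π×0.0361) = 0.06557 K/W
R_polyurethane foam = (1/1.785 − 1/1.88)/(4π×0.0295) = 0.07637 K/W
R_outer film = 1/(h·4πr_o²) = 1/(28.4×4π×1.88²) = 7.928×10^-4 K/W
R_total = 0.1427 K/W
Q = ΔT/R_total = 69/0.1427

Q ≈ 483 W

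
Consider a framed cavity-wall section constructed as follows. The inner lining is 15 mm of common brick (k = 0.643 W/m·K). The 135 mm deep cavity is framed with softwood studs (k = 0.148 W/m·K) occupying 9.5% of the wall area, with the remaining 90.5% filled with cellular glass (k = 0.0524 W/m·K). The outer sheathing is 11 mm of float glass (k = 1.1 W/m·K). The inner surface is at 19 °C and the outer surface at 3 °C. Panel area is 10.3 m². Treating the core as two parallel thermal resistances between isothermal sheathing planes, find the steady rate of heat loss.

Q ≈ 73.9 W

Sheathing layers in series; stud and cavity paths in parallel between them.
R_inner = 0.015/(0.643×10.3) = 0.002265 K/W
R_stud  = 0.135/(0.148×0.095×10.3) = 0.9322 K/W
R_cav   = 0.135/(0.0524×0.905×10.3) = 0.2764 K/W
1/R_core = 1/R_stud + 1/R_cav → R_core = 0.2132 K/W
R_outer = 0.011/(1.1×10.3) = 9.709×10^-4 K/W
R_total = 0.2164 K/W
Q = ΔT/R_total = 16/0.2164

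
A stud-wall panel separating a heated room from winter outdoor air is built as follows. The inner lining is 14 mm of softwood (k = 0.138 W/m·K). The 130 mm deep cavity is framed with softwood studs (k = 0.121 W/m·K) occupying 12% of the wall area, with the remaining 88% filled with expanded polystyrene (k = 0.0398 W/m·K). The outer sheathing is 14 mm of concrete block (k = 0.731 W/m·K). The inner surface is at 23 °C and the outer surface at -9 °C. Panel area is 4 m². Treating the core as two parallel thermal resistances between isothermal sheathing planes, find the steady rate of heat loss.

Q ≈ 46.6 W

Sheathing layers in series; stud and cavity paths in parallel between them.
R_inner = 0.014/(0.138×4) = 0.02536 K/W
R_stud  = 0.13/(0.121×0.12×4) = 2.238 K/W
R_cav   = 0.13/(0.0398×0.88×4) = 0.9279 K/W
1/R_core = 1/R_stud + 1/R_cav → R_core = 0.656 K/W
R_outer = 0.014/(0.731×4) = 0.004788 K/W
R_total = 0.6861 K/W
Q = ΔT/R_total = 32/0.6861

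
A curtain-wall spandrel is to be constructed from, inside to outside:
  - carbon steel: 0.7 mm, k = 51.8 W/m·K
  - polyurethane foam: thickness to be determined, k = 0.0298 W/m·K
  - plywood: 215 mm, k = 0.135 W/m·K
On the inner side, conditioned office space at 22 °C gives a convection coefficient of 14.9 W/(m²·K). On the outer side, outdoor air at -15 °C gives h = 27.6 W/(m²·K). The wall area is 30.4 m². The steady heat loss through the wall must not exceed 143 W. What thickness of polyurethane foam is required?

Treating each layer as a thermal resistance in series:
R_inner film = 1/(h_i·A) = 1/(14.9×30.4) = 0.002208 K/W
R_carbon steel = L/(kA) = 0.0007/(51.8×30.4) = 4.445×10^-7 K/W
R_plywood = L/(kA) = 0.215/(0.135×30.4) = 0.05239 K/W
R_outer film = 1/(h_o·A) = 1/(27.6×30.4) = 0.001192 K/W
Sum of the known resistances R_other = 0.05579 K/W
Required total resistance R_tot = ΔT/Q_allow = 37/143 = 0.2587 K/W
R_polyurethane foam = R_tot − R_other = 0.203 K/W
L = R·k·A = 0.203×0.0298×30.4

L ≈ 184 mm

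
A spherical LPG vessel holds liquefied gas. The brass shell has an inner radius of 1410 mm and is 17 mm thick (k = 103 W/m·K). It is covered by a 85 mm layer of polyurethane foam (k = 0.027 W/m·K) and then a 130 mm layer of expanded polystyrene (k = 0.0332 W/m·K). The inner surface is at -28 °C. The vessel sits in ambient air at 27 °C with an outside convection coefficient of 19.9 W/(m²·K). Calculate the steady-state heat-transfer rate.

Spherical conduction: R = (1/r_in − 1/r_out)/(4πk) per layer; series-sum.
R_brass shell = (1/1.41 − 1/1.427)/(4π×103) = 6.528×10^-6 K/W
R_polyurethane foam = (1/1.427 − 1/1.512)/(4π×0.027) = 0.1161 K/W
R_expanded polystyrene = (1/1.512 − 1/1.642)/(4π×0.0332) = 0.1255 K/W
R_outer film = 1/(h·4πr_o²) = 1/(19.9×4π×1.642²) = 0.001483 K/W
R_total = 0.2431 K/W
Q = ΔT/R_total = 55/0.2431

Q ≈ 226 W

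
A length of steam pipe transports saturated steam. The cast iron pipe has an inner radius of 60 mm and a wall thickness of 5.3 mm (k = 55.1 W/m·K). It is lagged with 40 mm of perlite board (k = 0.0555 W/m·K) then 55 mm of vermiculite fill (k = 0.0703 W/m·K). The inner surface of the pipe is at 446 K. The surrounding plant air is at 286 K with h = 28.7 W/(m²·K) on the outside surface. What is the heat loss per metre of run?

Per-layer cylindrical resistances, series-summed:
R_cast iron pipe wall = ln(65.3/60)/(2π×55.1×1) = 2.445×10^-4 K/W
R_perlite board = ln(105.3/65.3)/(2π×0.0555×1) = 1.37 K/W
R_vermiculite fill = ln(160.3/105.3)/(2π×0.0703×1) = 0.9514 K/W
R_outer film = 1/(h_o·2πr_oL) = 1/(28.7×2π×0.1603×1) = 0.03459 K/W
R_total = 2.356 K/W
Q = ΔT/R_total = 160/2.356

q′ ≈ 67.9 W/m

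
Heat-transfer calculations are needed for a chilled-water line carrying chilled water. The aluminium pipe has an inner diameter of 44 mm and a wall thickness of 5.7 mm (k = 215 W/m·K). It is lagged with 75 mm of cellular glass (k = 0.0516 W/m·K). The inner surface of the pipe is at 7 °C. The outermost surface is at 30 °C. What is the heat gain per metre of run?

Radial resistances (cylindrical: R_cond = ln(r_o/r_i)/(2πkL), R_conv = 1/(h·2πrL)):
R_aluminium pipe wall = ln(27.7/22)/(2π×215×1) = 1.705×10^-4 K/W
R_cellular glass = ln(102.7/27.7)/(2π×0.0516×1) = 4.042 K/W
R_total = 4.042 K/W
Q = ΔT/R_total = 23/4.042

q′ ≈ 5.69 W/m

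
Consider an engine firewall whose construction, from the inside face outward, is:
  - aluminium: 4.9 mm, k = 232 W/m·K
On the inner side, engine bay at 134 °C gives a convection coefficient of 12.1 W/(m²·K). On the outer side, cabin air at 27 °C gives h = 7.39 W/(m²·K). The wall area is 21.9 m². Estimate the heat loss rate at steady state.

Q ≈ 10700 W

Treating each layer as a thermal resistance in series:
R_inner film = 1/(h_i·A) = 1/(12.1×21.9) = 0.003774 K/W
R_aluminium = L/(kA) = 0.0049/(232×21.9) = 9.644×10^-7 K/W
R_outer film = 1/(h_o·A) = 1/(7.39×21.9) = 0.006179 K/W
R_total = 0.009954 K/W
Q = ΔT / R_total = 107 / 0.009954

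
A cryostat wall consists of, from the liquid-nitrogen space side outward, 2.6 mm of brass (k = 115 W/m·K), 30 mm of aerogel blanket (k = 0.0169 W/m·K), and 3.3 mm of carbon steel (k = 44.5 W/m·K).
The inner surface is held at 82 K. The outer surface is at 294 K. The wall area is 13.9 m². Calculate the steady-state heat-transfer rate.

Treating each layer as a thermal resistance in series:
R_brass = L/(kA) = 0.0026/(115×13.9) = 1.627×10^-6 K/W
R_aerogel blanket = L/(kA) = 0.03/(0.0169×13.9) = 0.1277 K/W
R_carbon steel = L/(kA) = 0.0033/(44.5×13.9) = 5.335×10^-6 K/W
R_total = 0.1277 K/W
Q = ΔT / R_total = 212 / 0.1277

Q ≈ 1660 W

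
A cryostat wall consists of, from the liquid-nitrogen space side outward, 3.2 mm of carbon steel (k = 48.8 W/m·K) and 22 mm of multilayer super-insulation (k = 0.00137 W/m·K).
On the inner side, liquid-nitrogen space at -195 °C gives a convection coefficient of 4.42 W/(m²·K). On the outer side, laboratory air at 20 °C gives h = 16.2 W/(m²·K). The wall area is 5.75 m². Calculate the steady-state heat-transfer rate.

Q ≈ 75.6 W

Series thermal resistances:
R_inner film = 1/(h_i·A) = 1/(4.42×5.75) = 0.03935 K/W
R_carbon steel = L/(kA) = 0.0032/(48.8×5.75) = 1.14×10^-5 K/W
R_multilayer super-insulation = L/(kA) = 0.022/(0.00137×5.75) = 2.793 K/W
R_outer film = 1/(h_o·A) = 1/(16.2×5.75) = 0.01074 K/W
R_total = 2.843 K/W
Q = ΔT / R_total = 215 / 2.843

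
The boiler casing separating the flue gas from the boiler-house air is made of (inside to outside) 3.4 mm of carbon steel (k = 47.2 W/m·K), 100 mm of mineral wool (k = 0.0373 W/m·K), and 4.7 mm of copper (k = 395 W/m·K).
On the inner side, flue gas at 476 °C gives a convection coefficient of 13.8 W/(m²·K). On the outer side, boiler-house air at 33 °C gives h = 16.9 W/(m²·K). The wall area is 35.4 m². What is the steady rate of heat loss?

Treating each layer as a thermal resistance in series:
R_inner film = 1/(h_i·A) = 1/(13.8×35.4) = 0.002047 K/W
R_carbon steel = L/(kA) = 0.0034/(47.2×35.4) = 2.035×10^-6 K/W
R_mineral wool = L/(kA) = 0.1/(0.0373×35.4) = 0.07573 K/W
R_copper = L/(kA) = 0.0047/(395×35.4) = 3.361×10^-7 K/W
R_outer film = 1/(h_o·A) = 1/(16.9×35.4) = 0.001672 K/W
R_total = 0.07945 K/W
Q = ΔT / R_total = 443 / 0.07945

Q ≈ 5580 W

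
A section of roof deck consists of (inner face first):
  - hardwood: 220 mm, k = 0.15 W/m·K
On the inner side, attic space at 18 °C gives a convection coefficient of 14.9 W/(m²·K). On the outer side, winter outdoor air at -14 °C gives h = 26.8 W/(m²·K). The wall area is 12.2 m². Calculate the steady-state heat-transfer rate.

Model the wall as resistances in series:
R_inner film = 1/(h_i·A) = 1/(14.9×12.2) = 0.005501 K/W
R_hardwood = L/(kA) = 0.22/(0.15×12.2) = 0.1202 K/W
R_outer film = 1/(h_o·A) = 1/(26.8×12.2) = 0.003058 K/W
R_total = 0.1288 K/W
Q = ΔT / R_total = 32 / 0.1288

Q ≈ 248 W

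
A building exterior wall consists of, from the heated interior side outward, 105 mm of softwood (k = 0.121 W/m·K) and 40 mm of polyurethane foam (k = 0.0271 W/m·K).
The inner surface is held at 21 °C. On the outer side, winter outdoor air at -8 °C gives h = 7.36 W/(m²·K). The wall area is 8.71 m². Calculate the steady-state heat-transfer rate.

Using the resistance-network approach (series):
R_softwood = L/(kA) = 0.105/(0.121×8.71) = 0.09963 K/W
R_polyurethane foam = L/(kA) = 0.04/(0.0271×8.71) = 0.1695 K/W
R_outer film = 1/(h_o·A) = 1/(7.36×8.71) = 0.0156 K/W
R_total = 0.2847 K/W
Q = ΔT / R_total = 29 / 0.2847

Q ≈ 102 W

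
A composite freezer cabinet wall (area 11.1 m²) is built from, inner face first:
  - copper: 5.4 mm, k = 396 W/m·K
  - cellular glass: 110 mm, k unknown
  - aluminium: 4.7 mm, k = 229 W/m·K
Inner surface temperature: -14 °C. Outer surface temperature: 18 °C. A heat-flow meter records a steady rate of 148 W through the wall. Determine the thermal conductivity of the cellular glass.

k ≈ 0.0458 W/(m·K)

Using the resistance-network approach (series):
R_copper = L/(kA) = 0.0054/(396×11.1) = 1.229×10^-6 K/W
R_aluminium = L/(kA) = 0.0047/(229×11.1) = 1.849×10^-6 K/W
Sum of known resistances R_other = 3.078×10^-6 K/W
Total R = ΔT/Q = 32/148 = 0.2162 K/W
R_cellular glass = R_total − R_other = 0.2162 K/W
k = L/(R·A) = 0.11/(0.2162×11.1)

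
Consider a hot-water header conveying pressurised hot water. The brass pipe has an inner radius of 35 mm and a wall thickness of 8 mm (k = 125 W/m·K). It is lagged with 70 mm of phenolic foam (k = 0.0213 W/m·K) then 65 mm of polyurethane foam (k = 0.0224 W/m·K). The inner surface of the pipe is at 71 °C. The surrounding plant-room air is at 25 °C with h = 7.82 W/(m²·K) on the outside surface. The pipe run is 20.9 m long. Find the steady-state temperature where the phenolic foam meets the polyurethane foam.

Treating each annulus and film as a series resistance:
R_brass pipe wall = ln(43/35)/(2π×125×20.9) = 1.254×10^-5 K/W
R_phenolic foam = ln(113/43)/(2π×0.0213×20.9) = 0.3454 K/W
R_polyurethane foam = ln(178/113)/(2π×0.0224×20.9) = 0.1545 K/W
R_outer film = 1/(h_o·2πr_oL) = 1/(7.82×2π×0.178×20.9) = 0.005471 K/W
R_total = 0.5054 K/W
Q = ΔT/R_total = 46/0.5054
Q = 91 W
T_interface = T_inner − Q·ΣR(inner→interface) = 71 − 91×0.3454

T ≈ 39.6 °C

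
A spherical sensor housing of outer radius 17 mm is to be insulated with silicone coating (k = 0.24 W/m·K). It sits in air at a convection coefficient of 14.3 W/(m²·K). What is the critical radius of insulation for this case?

r_cr ≈ 33.6 mm

For a sphere r_cr = 2k/h = 2×0.24/14.3
r_cr = 33.6 mm; since the bare radius (17 mm) is below r_cr, adding a thin layer of insulation will *increase* heat loss.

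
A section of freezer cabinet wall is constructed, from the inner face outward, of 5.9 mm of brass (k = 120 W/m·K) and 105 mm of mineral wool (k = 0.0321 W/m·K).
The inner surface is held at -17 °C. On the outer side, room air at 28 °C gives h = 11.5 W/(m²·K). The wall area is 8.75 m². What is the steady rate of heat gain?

Series thermal resistances:
R_brass = L/(kA) = 0.0059/(120×8.75) = 5.619×10^-6 K/W
R_mineral wool = L/(kA) = 0.105/(0.0321×8.75) = 0.3738 K/W
R_outer film = 1/(h_o·A) = 1/(11.5×8.75) = 0.009938 K/W
R_total = 0.3838 K/W
Q = ΔT / R_total = 45 / 0.3838

Q ≈ 117 W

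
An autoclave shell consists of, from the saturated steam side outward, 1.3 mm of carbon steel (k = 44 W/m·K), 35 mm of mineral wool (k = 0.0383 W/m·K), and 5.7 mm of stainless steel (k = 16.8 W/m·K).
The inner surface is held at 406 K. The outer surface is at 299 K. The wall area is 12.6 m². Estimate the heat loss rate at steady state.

Treating each layer as a thermal resistance in series:
R_carbon steel = L/(kA) = 0.0013/(44×12.6) = 2.345×10^-6 K/W
R_mineral wool = L/(kA) = 0.035/(0.0383×12.6) = 0.07253 K/W
R_stainless steel = L/(kA) = 0.0057/(16.8×12.6) = 2.693×10^-5 K/W
R_total = 0.07256 K/W
Q = ΔT / R_total = 107 / 0.07256

Q ≈ 1470 W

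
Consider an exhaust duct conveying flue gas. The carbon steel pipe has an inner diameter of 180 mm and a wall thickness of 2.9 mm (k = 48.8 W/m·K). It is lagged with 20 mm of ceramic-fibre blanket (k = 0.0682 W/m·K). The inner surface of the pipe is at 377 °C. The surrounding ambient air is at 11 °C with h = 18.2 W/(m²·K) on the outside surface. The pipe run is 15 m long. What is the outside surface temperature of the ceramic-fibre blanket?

T ≈ 64.2 °C

Per-layer cylindrical resistances, series-summed:
R_carbon steel pipe wall = ln(92.9/90)/(2π×48.8×15) = 6.895×10^-6 K/W
R_ceramic-fibre blanket = ln(112.9/92.9)/(2π×0.0682×15) = 0.03033 K/W
R_outer film = 1/(h_o·2πr_oL) = 1/(18.2×2π×0.1129×15) = 0.005164 K/W
R_total = 0.0355 K/W
Q = ΔT/R_total = 366/0.0355
Q = 10300 W
T_interface = T_inner − Q·ΣR(inner→interface) = 377 − 10300×0.03034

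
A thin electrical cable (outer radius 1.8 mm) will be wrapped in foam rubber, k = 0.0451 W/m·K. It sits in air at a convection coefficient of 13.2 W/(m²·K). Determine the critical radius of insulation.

r_cr ≈ 3.42 mm

For a cylinder r_cr = k/h = 0.0451/13.2
r_cr = 3.42 mm; since the bare radius (1.8 mm) is below r_cr, adding a thin layer of insulation will *increase* heat loss.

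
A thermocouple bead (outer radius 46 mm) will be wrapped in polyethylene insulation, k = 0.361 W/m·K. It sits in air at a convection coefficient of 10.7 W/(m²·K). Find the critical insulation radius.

r_cr ≈ 67.5 mm

For a sphere r_cr = 2k/h = 2×0.361/10.7
r_cr = 67.5 mm; since the bare radius (46 mm) is below r_cr, adding a thin layer of insulation will *increase* heat loss.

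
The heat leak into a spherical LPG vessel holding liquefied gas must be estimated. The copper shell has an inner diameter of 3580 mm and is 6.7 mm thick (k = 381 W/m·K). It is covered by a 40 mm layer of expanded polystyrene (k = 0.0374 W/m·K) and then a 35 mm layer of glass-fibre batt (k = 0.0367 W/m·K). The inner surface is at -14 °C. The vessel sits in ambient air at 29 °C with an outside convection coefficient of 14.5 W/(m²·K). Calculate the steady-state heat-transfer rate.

Each spherical layer contributes R = (1/r_i − 1/r_o)/(4πk):
R_copper shell = (1/1.79 − 1/1.7967)/(4π×381) = 4.351×10^-7 K/W
R_expanded polystyrene = (1/1.7967 − 1/1.8367)/(4π×0.0374) = 0.02579 K/W
R_glass-fibre batt = (1/1.8367 − 1/1.8717)/(4π×0.0367) = 0.02208 K/W
R_outer film = 1/(h·4πr_o²) = 1/(14.5×4π×1.8717²) = 0.001567 K/W
R_total = 0.04943 K/W
Q = ΔT/R_total = 43/0.04943

Q ≈ 870 W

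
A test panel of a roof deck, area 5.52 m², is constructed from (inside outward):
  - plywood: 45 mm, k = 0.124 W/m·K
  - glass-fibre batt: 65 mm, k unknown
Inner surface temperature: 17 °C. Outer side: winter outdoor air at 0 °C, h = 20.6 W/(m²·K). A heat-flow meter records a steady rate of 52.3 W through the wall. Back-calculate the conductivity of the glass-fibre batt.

Treating each layer as a thermal resistance in series:
R_plywood = L/(kA) = 0.045/(0.124×5.52) = 0.06574 K/W
R_outer film = 1/(h_o·A) = 1/(20.6×5.52) = 0.008794 K/W
Sum of known resistances R_other = 0.07454 K/W
Total R = ΔT/Q = 17/52.3 = 0.325 K/W
R_glass-fibre batt = R_total − R_other = 0.2505 K/W
k = L/(R·A) = 0.065/(0.2505×5.52)

k ≈ 0.047 W/(m·K)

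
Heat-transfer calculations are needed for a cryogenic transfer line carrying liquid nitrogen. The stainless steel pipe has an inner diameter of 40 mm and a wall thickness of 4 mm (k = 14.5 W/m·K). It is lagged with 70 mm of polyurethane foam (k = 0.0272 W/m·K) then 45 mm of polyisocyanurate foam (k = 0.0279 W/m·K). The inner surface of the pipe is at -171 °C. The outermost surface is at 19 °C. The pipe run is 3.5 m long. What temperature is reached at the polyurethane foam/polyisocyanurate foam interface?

Radial resistances (cylindrical: R_cond = ln(r_o/r_i)/(2πkL), R_conv = 1/(h·2πrL)):
R_stainless steel pipe wall = ln(24/20)/(2π×14.5×3.5) = 5.718×10^-4 K/W
R_polyurethane foam = ln(94/24)/(2π×0.0272×3.5) = 2.282 K/W
R_polyisocyanurate foam = ln(139/94)/(2π×0.0279×3.5) = 0.6376 K/W
R_total = 2.921 K/W
Q = ΔT/R_total = 190/2.921
Q = 65.1 W
T_interface = T_inner + Q·ΣR(inner→interface) = -171 + 65.1×2.283

T ≈ -22.5 °C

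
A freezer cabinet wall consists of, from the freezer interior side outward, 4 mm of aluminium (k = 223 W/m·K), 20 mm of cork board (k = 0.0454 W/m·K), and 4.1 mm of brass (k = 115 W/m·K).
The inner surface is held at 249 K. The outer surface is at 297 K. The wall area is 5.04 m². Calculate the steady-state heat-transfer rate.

Treating each layer as a thermal resistance in series:
R_aluminium = L/(kA) = 0.004/(223×5.04) = 3.559×10^-6 K/W
R_cork board = L/(kA) = 0.02/(0.0454×5.04) = 0.08741 K/W
R_brass = L/(kA) = 0.0041/(115×5.04) = 7.074×10^-6 K/W
R_total = 0.08742 K/W
Q = ΔT / R_total = 48 / 0.08742

Q ≈ 549 W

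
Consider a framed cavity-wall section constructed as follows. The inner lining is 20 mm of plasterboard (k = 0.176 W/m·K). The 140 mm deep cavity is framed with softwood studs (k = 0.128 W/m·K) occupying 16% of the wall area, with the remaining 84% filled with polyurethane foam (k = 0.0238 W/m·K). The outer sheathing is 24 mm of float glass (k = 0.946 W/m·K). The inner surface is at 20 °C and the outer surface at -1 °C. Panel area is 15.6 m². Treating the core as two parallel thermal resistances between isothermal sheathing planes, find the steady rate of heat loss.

Sheathing layers in series; stud and cavity paths in parallel between them.
R_inner = 0.02/(0.176×15.6) = 0.007284 K/W
R_stud  = 0.14/(0.128×0.16×15.6) = 0.4382 K/W
R_cav   = 0.14/(0.0238×0.84×15.6) = 0.4489 K/W
1/R_core = 1/R_stud + 1/R_cav → R_core = 0.2217 K/W
R_outer = 0.024/(0.946×15.6) = 0.001626 K/W
R_total = 0.2307 K/W
Q = ΔT/R_total = 21/0.2307

Q ≈ 91 W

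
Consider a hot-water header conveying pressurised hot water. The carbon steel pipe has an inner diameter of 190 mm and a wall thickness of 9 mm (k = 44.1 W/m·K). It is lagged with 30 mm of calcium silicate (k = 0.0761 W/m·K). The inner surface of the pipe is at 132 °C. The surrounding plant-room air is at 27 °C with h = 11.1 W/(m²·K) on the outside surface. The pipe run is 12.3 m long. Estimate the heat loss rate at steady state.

Cylindrical conduction, so R = ln(r₂/r₁)/(2πkL) per layer, in series:
R_carbon steel pipe wall = ln(104/95)/(2π×44.1×12.3) = 2.656×10^-5 K/W
R_calcium silicate = ln(134/104)/(2π×0.0761×12.3) = 0.04309 K/W
R_outer film = 1/(h_o·2πr_oL) = 1/(11.1×2π×0.134×12.3) = 0.008699 K/W
R_total = 0.05182 K/W
Q = ΔT/R_total = 105/0.05182

Q ≈ 2030 W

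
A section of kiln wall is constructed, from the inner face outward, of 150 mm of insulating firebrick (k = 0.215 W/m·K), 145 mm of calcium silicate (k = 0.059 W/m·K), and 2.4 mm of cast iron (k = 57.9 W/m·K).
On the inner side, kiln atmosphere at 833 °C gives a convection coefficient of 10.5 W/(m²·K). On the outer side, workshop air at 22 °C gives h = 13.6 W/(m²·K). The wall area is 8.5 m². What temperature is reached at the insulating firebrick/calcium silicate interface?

T ≈ 640 °C

Thermal resistances in series:
R_inner film = 1/(h_i·A) = 1/(10.5×8.5) = 0.0112 K/W
R_insulating firebrick = L/(kA) = 0.15/(0.215×8.5) = 0.08208 K/W
R_calcium silicate = L/(kA) = 0.145/(0.059×8.5) = 0.2891 K/W
R_cast iron = L/(kA) = 0.0024/(57.9×8.5) = 4.877×10^-6 K/W
R_outer film = 1/(h_o·A) = 1/(13.6×8.5) = 0.008651 K/W
R_total = 0.3911 K/W;  Q = ΔT/R_total = 811/0.3911 = 2074 W
T_interface = T_inner − Q·ΣR(inner→interface) = 833 − 2070×0.09328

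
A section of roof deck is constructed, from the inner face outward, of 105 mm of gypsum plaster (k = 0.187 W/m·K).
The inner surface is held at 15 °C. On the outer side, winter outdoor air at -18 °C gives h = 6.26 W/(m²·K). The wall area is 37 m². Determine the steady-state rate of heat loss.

Q ≈ 1690 W

Model the wall as resistances in series:
R_gypsum plaster = L/(kA) = 0.105/(0.187×37) = 0.01518 K/W
R_outer film = 1/(h_o·A) = 1/(6.26×37) = 0.004317 K/W
R_total = 0.01949 K/W
Q = ΔT / R_total = 33 / 0.01949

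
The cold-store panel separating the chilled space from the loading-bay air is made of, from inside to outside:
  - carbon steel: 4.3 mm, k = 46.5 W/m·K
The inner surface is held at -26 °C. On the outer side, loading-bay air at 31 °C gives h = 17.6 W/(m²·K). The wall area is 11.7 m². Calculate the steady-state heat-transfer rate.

Q ≈ 11700 W

Thermal resistances in series:
R_carbon steel = L/(kA) = 0.0043/(46.5×11.7) = 7.904×10^-6 K/W
R_outer film = 1/(h_o·A) = 1/(17.6×11.7) = 0.004856 K/W
R_total = 0.004864 K/W
Q = ΔT / R_total = 57 / 0.004864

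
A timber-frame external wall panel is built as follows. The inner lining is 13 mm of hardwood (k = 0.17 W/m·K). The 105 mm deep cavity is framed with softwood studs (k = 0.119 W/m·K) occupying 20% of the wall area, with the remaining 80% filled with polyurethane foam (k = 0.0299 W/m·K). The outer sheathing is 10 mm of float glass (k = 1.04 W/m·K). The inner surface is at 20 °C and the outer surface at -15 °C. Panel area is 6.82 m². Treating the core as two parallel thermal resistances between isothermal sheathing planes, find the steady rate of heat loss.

Q ≈ 104 W

Sheathing layers in series; stud and cavity paths in parallel between them.
R_inner = 0.013/(0.17×6.82) = 0.01121 K/W
R_stud  = 0.105/(0.119×0.2×6.82) = 0.6469 K/W
R_cav   = 0.105/(0.0299×0.8×6.82) = 0.6436 K/W
1/R_core = 1/R_stud + 1/R_cav → R_core = 0.3226 K/W
R_outer = 0.01/(1.04×6.82) = 0.00141 K/W
R_total = 0.3353 K/W
Q = ΔT/R_total = 35/0.3353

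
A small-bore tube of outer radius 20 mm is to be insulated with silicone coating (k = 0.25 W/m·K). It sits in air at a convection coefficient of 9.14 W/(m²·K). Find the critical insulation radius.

For a cylinder r_cr = k/h = 0.25/9.14
r_cr = 27.4 mm; since the bare radius (20 mm) is below r_cr, adding a thin layer of insulation will *increase* heat loss.

r_cr ≈ 27.4 mm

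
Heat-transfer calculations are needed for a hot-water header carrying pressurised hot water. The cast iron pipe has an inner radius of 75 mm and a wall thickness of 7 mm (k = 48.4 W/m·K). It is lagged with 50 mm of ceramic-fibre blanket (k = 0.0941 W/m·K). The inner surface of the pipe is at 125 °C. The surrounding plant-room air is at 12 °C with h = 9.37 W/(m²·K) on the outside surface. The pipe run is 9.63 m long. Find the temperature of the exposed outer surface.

T ≈ 27.6 °C

Treating each annulus and film as a series resistance:
R_cast iron pipe wall = ln(82/75)/(2π×48.4×9.63) = 3.047×10^-5 K/W
R_ceramic-fibre blanket = ln(132/82)/(2π×0.0941×9.63) = 0.08362 K/W
R_outer film = 1/(h_o·2πr_oL) = 1/(9.37×2π×0.132×9.63) = 0.01336 K/W
R_total = 0.09701 K/W
Q = ΔT/R_total = 113/0.09701
Q = 1160 W
T_interface = T_inner − Q·ΣR(inner→interface) = 125 − 1160×0.08365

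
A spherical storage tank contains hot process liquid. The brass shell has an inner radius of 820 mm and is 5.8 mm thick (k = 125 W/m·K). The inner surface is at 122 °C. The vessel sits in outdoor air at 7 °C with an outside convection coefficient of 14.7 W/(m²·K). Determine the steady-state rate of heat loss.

Radial (spherical) resistances in series:
R_brass shell = (1/0.82 − 1/0.8258)/(4π×125) = 5.453×10^-6 K/W
R_outer film = 1/(h·4πr_o²) = 1/(14.7×4π×0.8258²) = 0.007938 K/W
R_total = 0.007944 K/W
Q = ΔT/R_total = 115/0.007944

Q ≈ 14500 W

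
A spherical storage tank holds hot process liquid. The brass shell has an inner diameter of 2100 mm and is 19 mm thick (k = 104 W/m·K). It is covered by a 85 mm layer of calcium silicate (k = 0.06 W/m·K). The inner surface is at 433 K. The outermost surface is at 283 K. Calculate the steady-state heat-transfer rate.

Each spherical layer contributes R = (1/r_i − 1/r_o)/(4πk):
R_brass shell = (1/1.05 − 1/1.069)/(4π×104) = 1.295×10^-5 K/W
R_calcium silicate = (1/1.069 − 1/1.154)/(4π×0.06) = 0.09138 K/W
R_total = 0.0914 K/W
Q = ΔT/R_total = 150/0.0914

Q ≈ 1640 W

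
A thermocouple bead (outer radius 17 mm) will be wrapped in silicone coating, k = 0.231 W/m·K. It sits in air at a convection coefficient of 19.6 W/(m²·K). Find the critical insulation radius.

For a sphere r_cr = 2k/h = 2×0.231/19.6
r_cr = 23.6 mm; since the bare radius (17 mm) is below r_cr, adding a thin layer of insulation will *increase* heat loss.

r_cr ≈ 23.6 mm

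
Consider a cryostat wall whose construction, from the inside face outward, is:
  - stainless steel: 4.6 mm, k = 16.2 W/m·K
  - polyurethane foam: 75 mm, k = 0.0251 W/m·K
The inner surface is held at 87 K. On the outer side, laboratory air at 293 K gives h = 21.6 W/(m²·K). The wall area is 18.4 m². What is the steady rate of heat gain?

Using the resistance-network approach (series):
R_stainless steel = L/(kA) = 0.0046/(16.2×18.4) = 1.543×10^-5 K/W
R_polyurethane foam = L/(kA) = 0.075/(0.0251×18.4) = 0.1624 K/W
R_outer film = 1/(h_o·A) = 1/(21.6×18.4) = 0.002516 K/W
R_total = 0.1649 K/W
Q = ΔT / R_total = 206 / 0.1649

Q ≈ 1250 W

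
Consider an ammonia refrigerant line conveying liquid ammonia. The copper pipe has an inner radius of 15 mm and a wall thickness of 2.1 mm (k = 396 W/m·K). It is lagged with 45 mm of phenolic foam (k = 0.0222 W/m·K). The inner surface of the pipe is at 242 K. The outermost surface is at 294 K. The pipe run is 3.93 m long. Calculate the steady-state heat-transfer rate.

Radial resistances (cylindrical: R_cond = ln(r_o/r_i)/(2πkL), R_conv = 1/(h·2πrL)):
R_copper pipe wall = ln(17.1/15)/(2π×396×3.93) = 1.34×10^-5 K/W
R_phenolic foam = ln(62.1/17.1)/(2π×0.0222×3.93) = 2.353 K/W
R_total = 2.353 K/W
Q = ΔT/R_total = 52/2.353

Q ≈ 22.1 W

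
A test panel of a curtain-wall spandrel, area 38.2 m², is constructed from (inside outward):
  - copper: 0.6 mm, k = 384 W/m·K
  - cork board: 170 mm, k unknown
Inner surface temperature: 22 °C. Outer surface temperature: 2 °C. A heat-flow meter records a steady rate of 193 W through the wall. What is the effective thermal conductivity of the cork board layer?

k ≈ 0.0429 W/(m·K)

Model the wall as resistances in series:
R_copper = L/(kA) = 0.0006/(384×38.2) = 4.09×10^-8 K/W
Sum of known resistances R_other = 4.09×10^-8 K/W
Total R = ΔT/Q = 20/193 = 0.1036 K/W
R_cork board = R_total − R_other = 0.1036 K/W
k = L/(R·A) = 0.17/(0.1036×38.2)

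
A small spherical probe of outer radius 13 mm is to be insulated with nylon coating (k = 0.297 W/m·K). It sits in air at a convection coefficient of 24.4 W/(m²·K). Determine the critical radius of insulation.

r_cr ≈ 24.3 mm

For a sphere r_cr = 2k/h = 2×0.297/24.4
r_cr = 24.3 mm; since the bare radius (13 mm) is below r_cr, adding a thin layer of insulation will *increase* heat loss.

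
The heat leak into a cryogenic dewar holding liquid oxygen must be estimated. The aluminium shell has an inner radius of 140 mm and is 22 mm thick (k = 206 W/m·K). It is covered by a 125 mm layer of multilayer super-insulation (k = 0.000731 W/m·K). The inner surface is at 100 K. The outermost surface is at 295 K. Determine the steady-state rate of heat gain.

Q ≈ 0.666 W

Each spherical layer contributes R = (1/r_i − 1/r_o)/(4πk):
R_aluminium shell = (1/0.14 − 1/0.162)/(4π×206) = 3.747×10^-4 K/W
R_multilayer super-insulation = (1/0.162 − 1/0.287)/(4π×0.000731) = 292.7 K/W
R_total = 292.7 K/W
Q = ΔT/R_total = 195/292.7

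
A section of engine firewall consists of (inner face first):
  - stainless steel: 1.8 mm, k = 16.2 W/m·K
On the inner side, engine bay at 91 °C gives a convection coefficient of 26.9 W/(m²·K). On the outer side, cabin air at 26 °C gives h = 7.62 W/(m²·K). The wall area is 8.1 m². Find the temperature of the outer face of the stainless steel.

T ≈ 76.6 °C

Treating each layer as a thermal resistance in series:
R_inner film = 1/(h_i·A) = 1/(26.9×8.1) = 0.004589 K/W
R_stainless steel = L/(kA) = 0.0018/(16.2×8.1) = 1.372×10^-5 K/W
R_outer film = 1/(h_o·A) = 1/(7.62×8.1) = 0.0162 K/W
R_total = 0.0208 K/W;  Q = ΔT/R_total = 65/0.0208 = 3124 W
T_interface = T_inner − Q·ΣR(inner→interface) = 91 − 3120×0.004603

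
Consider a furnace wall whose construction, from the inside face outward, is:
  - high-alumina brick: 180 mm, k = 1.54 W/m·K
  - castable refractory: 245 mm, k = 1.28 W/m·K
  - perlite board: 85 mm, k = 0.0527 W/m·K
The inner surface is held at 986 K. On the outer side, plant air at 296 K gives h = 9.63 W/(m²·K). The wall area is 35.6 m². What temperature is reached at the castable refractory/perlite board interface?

T ≈ 881 K

Using the resistance-network approach (series):
R_high-alumina brick = L/(kA) = 0.18/(1.54×35.6) = 0.003283 K/W
R_castable refractory = L/(kA) = 0.245/(1.28×35.6) = 0.005377 K/W
R_perlite board = L/(kA) = 0.085/(0.0527×35.6) = 0.04531 K/W
R_outer film = 1/(h_o·A) = 1/(9.63×35.6) = 0.002917 K/W
R_total = 0.05688 K/W;  Q = ΔT/R_total = 690/0.05688 = 12130 W
T_interface = T_inner − Q·ΣR(inner→interface) = 986 − 12100×0.00866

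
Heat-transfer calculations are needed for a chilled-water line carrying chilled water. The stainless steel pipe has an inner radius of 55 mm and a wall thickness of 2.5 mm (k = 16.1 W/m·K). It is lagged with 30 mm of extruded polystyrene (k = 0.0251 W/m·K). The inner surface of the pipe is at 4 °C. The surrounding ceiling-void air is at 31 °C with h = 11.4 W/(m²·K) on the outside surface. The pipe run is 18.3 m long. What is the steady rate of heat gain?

Per-layer cylindrical resistances, series-summed:
R_stainless steel pipe wall = ln(57.5/55)/(2π×16.1×18.3) = 2.401×10^-5 K/W
R_extruded polystyrene = ln(87.5/57.5)/(2π×0.0251×18.3) = 0.1455 K/W
R_outer film = 1/(h_o·2πr_oL) = 1/(11.4×2π×0.0875×18.3) = 0.008719 K/W
R_total = 0.1542 K/W
Q = ΔT/R_total = 27/0.1542

Q ≈ 175 W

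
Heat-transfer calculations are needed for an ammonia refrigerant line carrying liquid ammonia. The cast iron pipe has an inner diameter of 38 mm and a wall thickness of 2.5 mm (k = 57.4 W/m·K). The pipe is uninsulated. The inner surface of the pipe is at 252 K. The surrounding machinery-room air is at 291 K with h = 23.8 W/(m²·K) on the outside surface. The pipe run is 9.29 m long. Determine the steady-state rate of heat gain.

Radial resistances (cylindrical: R_cond = ln(r_o/r_i)/(2πkL), R_conv = 1/(h·2πrL)):
R_cast iron pipe wall = ln(21.5/19)/(2π×57.4×9.29) = 3.689×10^-5 K/W
R_outer film = 1/(h_o·2πr_oL) = 1/(23.8×2π×0.0215×9.29) = 0.03348 K/W
R_total = 0.03352 K/W
Q = ΔT/R_total = 39/0.03352

Q ≈ 1160 W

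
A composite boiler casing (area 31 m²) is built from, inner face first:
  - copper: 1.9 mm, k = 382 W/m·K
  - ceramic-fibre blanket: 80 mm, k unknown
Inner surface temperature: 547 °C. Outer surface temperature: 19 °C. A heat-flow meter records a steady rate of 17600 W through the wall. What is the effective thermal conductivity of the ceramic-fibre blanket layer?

Series thermal resistances:
R_copper = L/(kA) = 0.0019/(382×31) = 1.604×10^-7 K/W
Sum of known resistances R_other = 1.604×10^-7 K/W
Total R = ΔT/Q = 528/17600 = 0.03 K/W
R_ceramic-fibre blanket = R_total − R_other = 0.03 K/W
k = L/(R·A) = 0.08/(0.03×31)

k ≈ 0.086 W/(m·K)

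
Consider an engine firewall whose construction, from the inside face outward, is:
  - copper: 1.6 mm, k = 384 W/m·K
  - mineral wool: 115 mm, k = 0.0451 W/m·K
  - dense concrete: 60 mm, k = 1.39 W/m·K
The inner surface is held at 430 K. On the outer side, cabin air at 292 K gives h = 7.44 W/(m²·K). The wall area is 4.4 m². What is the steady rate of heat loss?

Q ≈ 223 W

Series thermal resistances:
R_copper = L/(kA) = 0.0016/(384×4.4) = 9.47×10^-7 K/W
R_mineral wool = L/(kA) = 0.115/(0.0451×4.4) = 0.5795 K/W
R_dense concrete = L/(kA) = 0.06/(1.39×4.4) = 0.00981 K/W
R_outer film = 1/(h_o·A) = 1/(7.44×4.4) = 0.03055 K/W
R_total = 0.6199 K/W
Q = ΔT / R_total = 138 / 0.6199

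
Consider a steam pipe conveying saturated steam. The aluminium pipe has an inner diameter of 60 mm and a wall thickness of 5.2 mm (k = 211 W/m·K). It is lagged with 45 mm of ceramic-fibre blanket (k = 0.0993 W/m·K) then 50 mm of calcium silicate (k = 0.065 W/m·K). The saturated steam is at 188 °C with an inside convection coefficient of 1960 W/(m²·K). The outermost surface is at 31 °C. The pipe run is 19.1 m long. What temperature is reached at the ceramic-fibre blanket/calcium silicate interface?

T ≈ 105 °C

Per-layer cylindrical resistances, series-summed:
R_inner film = 1/(h_i·2πr₁L) = 1/(1960×2π×0.03×19.1) = 1.417×10^-4 K/W
R_aluminium pipe wall = ln(35.2/30)/(2π×211×19.1) = 6.313×10^-6 K/W
R_ceramic-fibre blanket = ln(80.2/35.2)/(2π×0.0993×19.1) = 0.0691 K/W
R_calcium silicate = ln(130.2/80.2)/(2π×0.065×19.1) = 0.06212 K/W
R_total = 0.1314 K/W
Q = ΔT/R_total = 157/0.1314
Q = 1200 W
T_interface = T_inner − Q·ΣR(inner→interface) = 188 − 1200×0.06925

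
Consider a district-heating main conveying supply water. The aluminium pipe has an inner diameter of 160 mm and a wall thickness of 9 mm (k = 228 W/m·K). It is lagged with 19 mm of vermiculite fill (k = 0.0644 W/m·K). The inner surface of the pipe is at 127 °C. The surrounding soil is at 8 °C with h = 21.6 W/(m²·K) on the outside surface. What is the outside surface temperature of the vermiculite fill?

T ≈ 22.9 °C

Per-layer cylindrical resistances, series-summed:
R_aluminium pipe wall = ln(89/80)/(2π×228×1) = 7.442×10^-5 K/W
R_vermiculite fill = ln(108/89)/(2π×0.0644×1) = 0.4782 K/W
R_outer film = 1/(h_o·2πr_oL) = 1/(21.6×2π×0.108×1) = 0.06822 K/W
R_total = 0.5465 K/W
Q = ΔT/R_total = 119/0.5465
Q = 218 W/m
T_interface = T_inner − Q·ΣR(inner→interface) = 127 − 218×0.4783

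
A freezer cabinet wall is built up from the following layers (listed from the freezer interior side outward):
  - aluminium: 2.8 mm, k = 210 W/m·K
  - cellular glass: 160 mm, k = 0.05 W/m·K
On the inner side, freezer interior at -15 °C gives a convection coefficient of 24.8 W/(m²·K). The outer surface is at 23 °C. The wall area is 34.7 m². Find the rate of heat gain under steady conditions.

Q ≈ 407 W

Treating each layer as a thermal resistance in series:
R_inner film = 1/(h_i·A) = 1/(24.8×34.7) = 0.001162 K/W
R_aluminium = L/(kA) = 0.0028/(210×34.7) = 3.842×10^-7 K/W
R_cellular glass = L/(kA) = 0.16/(0.05×34.7) = 0.09222 K/W
R_total = 0.09338 K/W
Q = ΔT / R_total = 38 / 0.09338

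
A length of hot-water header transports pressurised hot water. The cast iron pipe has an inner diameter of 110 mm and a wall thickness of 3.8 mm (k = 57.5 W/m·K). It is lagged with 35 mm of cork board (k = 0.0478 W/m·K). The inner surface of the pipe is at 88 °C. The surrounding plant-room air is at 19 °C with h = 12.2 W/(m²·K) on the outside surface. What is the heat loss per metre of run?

q′ ≈ 40.7 W/m

Per-layer cylindrical resistances, series-summed:
R_cast iron pipe wall = ln(58.8/55)/(2π×57.5×1) = 1.849×10^-4 K/W
R_cork board = ln(93.8/58.8)/(2π×0.0478×1) = 1.555 K/W
R_outer film = 1/(h_o·2πr_oL) = 1/(12.2×2π×0.0938×1) = 0.1391 K/W
R_total = 1.694 K/W
Q = ΔT/R_total = 69/1.694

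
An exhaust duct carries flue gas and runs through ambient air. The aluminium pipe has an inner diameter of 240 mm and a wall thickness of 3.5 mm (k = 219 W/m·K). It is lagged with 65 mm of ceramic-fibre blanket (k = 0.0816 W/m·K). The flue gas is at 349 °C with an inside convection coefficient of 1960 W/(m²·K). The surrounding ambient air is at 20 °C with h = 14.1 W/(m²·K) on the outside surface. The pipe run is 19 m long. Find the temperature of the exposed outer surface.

Treating each annulus and film as a series resistance:
R_inner film = 1/(h_i·2πr₁L) = 1/(1960×2π×0.12×19) = 3.561×10^-5 K/W
R_aluminium pipe wall = ln(123.5/120)/(2π×219×19) = 1.1×10^-6 K/W
R_ceramic-fibre blanket = ln(188.5/123.5)/(2π×0.0816×19) = 0.04341 K/W
R_outer film = 1/(h_o·2πr_oL) = 1/(14.1×2π×0.1885×19) = 0.003152 K/W
R_total = 0.0466 K/W
Q = ΔT/R_total = 329/0.0466
Q = 7060 W
T_interface = T_inner − Q·ΣR(inner→interface) = 349 − 7060×0.04344

T ≈ 42.3 °C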